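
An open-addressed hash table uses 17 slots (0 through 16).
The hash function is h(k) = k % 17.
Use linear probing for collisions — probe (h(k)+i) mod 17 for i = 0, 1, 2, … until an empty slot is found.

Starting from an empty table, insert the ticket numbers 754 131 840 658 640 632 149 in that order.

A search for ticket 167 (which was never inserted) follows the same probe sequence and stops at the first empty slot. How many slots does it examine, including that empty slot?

2

754 hashes to 6; slot 6 is free -> place at 6.
131 hashes to 12; slot 12 is free -> place at 12.
840 hashes to 7; slot 7 is free -> place at 7.
658 hashes to 12; 12 taken -> place at 13.
640 hashes to 11; slot 11 is free -> place at 11.
632 hashes to 3; slot 3 is free -> place at 3.
149 hashes to 13; 13 taken -> place at 14.
Table: [∅, ∅, ∅, 632, ∅, ∅, 754, 840, ∅, ∅, ∅, 640, 131, 658, 149, ∅, ∅]
Lookup 167: h=14, probe 14,15 → slot 15 empty, not found.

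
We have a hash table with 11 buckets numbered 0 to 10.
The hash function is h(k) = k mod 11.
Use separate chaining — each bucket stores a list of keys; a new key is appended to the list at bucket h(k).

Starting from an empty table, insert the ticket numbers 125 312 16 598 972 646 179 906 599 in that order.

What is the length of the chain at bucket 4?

Insert 125: h=4, bucket 4 empty → new chain.
Insert 312: h=4, bucket 4 nonempty → append to chain.
Insert 16: h=5, bucket 5 empty → new chain.
Insert 598: h=4, bucket 4 nonempty → append to chain.
Insert 972: h=4, bucket 4 nonempty → append to chain.
Insert 646: h=8, bucket 8 empty → new chain.
Insert 179: h=3, bucket 3 empty → new chain.
Insert 906: h=4, bucket 4 nonempty → append to chain.
Insert 599: h=5, bucket 5 nonempty → append to chain.
Final buckets:
0: .
1: .
2: .
3: 179
4: 125 -> 312 -> 598 -> 972 -> 906
5: 16 -> 599
6: .
7: .
8: 646
9: .
10: .

5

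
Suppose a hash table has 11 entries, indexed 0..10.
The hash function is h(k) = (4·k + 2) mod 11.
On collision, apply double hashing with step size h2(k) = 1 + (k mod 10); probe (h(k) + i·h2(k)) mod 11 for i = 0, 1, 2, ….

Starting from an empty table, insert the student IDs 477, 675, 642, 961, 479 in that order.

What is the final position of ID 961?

9

477 hashes to 7; slot 7 is free => place at 7.
675 hashes to 7, h2=6; 7 taken => place at 2.
642 hashes to 7, h2=3; 7 taken => place at 10.
961 hashes to 7, h2=2; 7 taken => place at 9.
479 hashes to 4; slot 4 is free => place at 4.
Table: [., ., 675, ., 479, ., ., 477, ., 961, 642]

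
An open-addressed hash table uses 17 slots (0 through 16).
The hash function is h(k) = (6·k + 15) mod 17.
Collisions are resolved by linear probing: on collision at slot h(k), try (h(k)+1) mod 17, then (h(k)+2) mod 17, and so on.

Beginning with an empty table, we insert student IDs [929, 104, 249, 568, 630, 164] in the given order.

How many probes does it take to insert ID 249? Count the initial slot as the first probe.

2

929 hashes to 13; slot 13 is free => place at 13.
104 hashes to 10; slot 10 is free => place at 10.
249 hashes to 13; 13 taken => place at 14.
568 hashes to 6; slot 6 is free => place at 6.
630 hashes to 4; slot 4 is free => place at 4.
164 hashes to 13; 13,14 taken => place at 15.
Table: [∅, ∅, ∅, ∅, 630, ∅, 568, ∅, ∅, ∅, 104, ∅, ∅, 929, 249, 164, ∅]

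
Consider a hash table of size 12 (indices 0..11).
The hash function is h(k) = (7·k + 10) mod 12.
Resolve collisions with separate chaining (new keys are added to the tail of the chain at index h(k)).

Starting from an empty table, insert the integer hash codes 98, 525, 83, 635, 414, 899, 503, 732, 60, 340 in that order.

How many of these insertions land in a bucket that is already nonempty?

4

98 -> bucket 0
525 -> bucket 1
83 -> bucket 3
635 -> bucket 3 (collision)
414 -> bucket 4
899 -> bucket 3 (collision)
503 -> bucket 3 (collision)
732 -> bucket 10
60 -> bucket 10 (collision)
340 -> bucket 2
Final buckets:
0: 98
1: 525
2: 340
3: 83 -> 635 -> 899 -> 503
4: 414
5: -
6: -
7: -
8: -
9: -
10: 732 -> 60
11: -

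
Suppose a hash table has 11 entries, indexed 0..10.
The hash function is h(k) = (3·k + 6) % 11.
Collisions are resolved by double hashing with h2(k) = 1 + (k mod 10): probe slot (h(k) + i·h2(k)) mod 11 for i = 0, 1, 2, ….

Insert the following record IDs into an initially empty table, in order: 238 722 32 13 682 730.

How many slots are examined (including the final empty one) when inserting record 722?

2

238: h=5 => slot 5
722: h=5, h2=3, probe 5,8 => slot 8
32: h=3 => slot 3
13: h=1 => slot 1
682: h=6 => slot 6
730: h=7 => slot 7
Table: [_, 13, _, 32, _, 238, 682, 730, 722, _, _]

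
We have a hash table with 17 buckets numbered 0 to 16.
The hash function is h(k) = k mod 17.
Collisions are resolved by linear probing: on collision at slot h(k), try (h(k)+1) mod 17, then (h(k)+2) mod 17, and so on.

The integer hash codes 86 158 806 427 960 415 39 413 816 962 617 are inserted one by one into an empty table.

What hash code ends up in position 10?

86 hashes to 1; slot 1 is free → place at 1.
158 hashes to 5; slot 5 is free → place at 5.
806 hashes to 7; slot 7 is free → place at 7.
427 hashes to 2; slot 2 is free → place at 2.
960 hashes to 8; slot 8 is free → place at 8.
415 hashes to 7; 7,8 taken → place at 9.
39 hashes to 5; 5 taken → place at 6.
413 hashes to 5; 5,6,7,8,9 taken → place at 10.
816 hashes to 0; slot 0 is free → place at 0.
962 hashes to 10; 10 taken → place at 11.
617 hashes to 5; 5,6,7,8,9,10,11 taken → place at 12.
Table: [816, 86, 427, -, -, 158, 39, 806, 960, 415, 413, 962, 617, -, -, -, -]

413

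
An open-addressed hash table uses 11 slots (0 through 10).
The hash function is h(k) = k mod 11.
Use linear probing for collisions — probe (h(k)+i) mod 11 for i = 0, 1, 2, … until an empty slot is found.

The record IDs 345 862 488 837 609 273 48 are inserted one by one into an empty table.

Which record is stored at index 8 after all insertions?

48

345 hashes to 4; slot 4 is free → place at 4.
862 hashes to 4; 4 taken → place at 5.
488 hashes to 4; 4,5 taken → place at 6.
837 hashes to 1; slot 1 is free → place at 1.
609 hashes to 4; 4,5,6 taken → place at 7.
273 hashes to 9; slot 9 is free → place at 9.
48 hashes to 4; 4,5,6,7 taken → place at 8.
Table: [—, 837, —, —, 345, 862, 488, 609, 48, 273, —]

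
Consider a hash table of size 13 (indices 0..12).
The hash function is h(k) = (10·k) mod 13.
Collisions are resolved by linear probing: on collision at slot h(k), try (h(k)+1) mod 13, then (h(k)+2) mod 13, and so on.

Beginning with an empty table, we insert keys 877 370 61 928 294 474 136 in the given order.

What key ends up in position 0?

136

Insert 877: h=8, slot 8 empty -> index 8.
Insert 370: h=8, slot 8 occupied -> index 9.
Insert 61: h=12, slot 12 empty -> index 12.
Insert 928: h=11, slot 11 empty -> index 11.
Insert 294: h=2, slot 2 empty -> index 2.
Insert 474: h=8, slots 8,9 occupied -> index 10.
Insert 136: h=8, slots 8,9,10,11,12 occupied -> index 0.
Table: [136, —, 294, —, —, —, —, —, 877, 370, 474, 928, 61]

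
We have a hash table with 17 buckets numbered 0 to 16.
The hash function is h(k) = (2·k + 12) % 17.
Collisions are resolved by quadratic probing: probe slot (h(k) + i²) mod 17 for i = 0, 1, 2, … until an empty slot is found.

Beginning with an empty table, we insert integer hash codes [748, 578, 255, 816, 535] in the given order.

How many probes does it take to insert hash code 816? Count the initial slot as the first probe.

Insert 748: h=12, slot 12 empty → index 12.
Insert 578: h=12, slot 12 occupied → index 13.
Insert 255: h=12, slots 12,13 occupied → index 16.
Insert 816: h=12, slots 12,13,16 occupied → index 4.
Insert 535: h=11, slot 11 empty → index 11.
Table: [—, —, —, —, 816, —, —, —, —, —, —, 535, 748, 578, —, —, 255]

4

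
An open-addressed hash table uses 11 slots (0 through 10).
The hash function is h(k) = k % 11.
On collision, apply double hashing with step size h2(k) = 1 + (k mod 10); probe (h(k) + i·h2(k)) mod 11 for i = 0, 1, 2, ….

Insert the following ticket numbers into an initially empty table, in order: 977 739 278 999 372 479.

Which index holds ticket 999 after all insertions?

8

977: h=9 => slot 9
739: h=2 => slot 2
278: h=3 => slot 3
999: h=9, h2=10, probe 9,8 => slot 8
372: h=9, h2=3, probe 9,1 => slot 1
479: h=6 => slot 6
Table: [∅, 372, 739, 278, ∅, ∅, 479, ∅, 999, 977, ∅]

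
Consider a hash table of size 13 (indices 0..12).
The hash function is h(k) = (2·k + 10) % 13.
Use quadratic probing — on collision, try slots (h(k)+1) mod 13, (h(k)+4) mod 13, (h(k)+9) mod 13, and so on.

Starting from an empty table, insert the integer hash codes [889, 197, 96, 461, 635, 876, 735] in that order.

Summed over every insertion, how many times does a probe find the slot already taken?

889: h=7 -> slot 7
197: h=1 -> slot 1
96: h=7, probe 7,8 -> slot 8
461: h=9 -> slot 9
635: h=6 -> slot 6
876: h=7, probe 7,8,11 -> slot 11
735: h=11, probe 11,12 -> slot 12
Table: [-, 197, -, -, -, -, 635, 889, 96, 461, -, 876, 735]

4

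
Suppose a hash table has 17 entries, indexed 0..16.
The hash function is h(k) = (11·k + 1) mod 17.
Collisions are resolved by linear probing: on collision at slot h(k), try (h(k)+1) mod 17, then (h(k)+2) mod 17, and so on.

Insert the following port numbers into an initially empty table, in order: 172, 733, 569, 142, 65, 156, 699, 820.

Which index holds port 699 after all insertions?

8

172 hashes to 6; slot 6 is free => place at 6.
733 hashes to 6; 6 taken => place at 7.
569 hashes to 4; slot 4 is free => place at 4.
142 hashes to 16; slot 16 is free => place at 16.
65 hashes to 2; slot 2 is free => place at 2.
156 hashes to 0; slot 0 is free => place at 0.
699 hashes to 6; 6,7 taken => place at 8.
820 hashes to 11; slot 11 is free => place at 11.
Table: [156, ., 65, ., 569, ., 172, 733, 699, ., ., 820, ., ., ., ., 142]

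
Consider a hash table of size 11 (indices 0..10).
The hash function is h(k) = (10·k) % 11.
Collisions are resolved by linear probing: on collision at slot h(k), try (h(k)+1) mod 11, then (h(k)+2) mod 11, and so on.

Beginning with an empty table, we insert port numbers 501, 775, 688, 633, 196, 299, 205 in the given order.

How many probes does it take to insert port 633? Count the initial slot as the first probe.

4

501 hashes to 5; slot 5 is free → place at 5.
775 hashes to 6; slot 6 is free → place at 6.
688 hashes to 5; 5,6 taken → place at 7.
633 hashes to 5; 5,6,7 taken → place at 8.
196 hashes to 2; slot 2 is free → place at 2.
299 hashes to 9; slot 9 is free → place at 9.
205 hashes to 4; slot 4 is free → place at 4.
Table: [—, —, 196, —, 205, 501, 775, 688, 633, 299, —]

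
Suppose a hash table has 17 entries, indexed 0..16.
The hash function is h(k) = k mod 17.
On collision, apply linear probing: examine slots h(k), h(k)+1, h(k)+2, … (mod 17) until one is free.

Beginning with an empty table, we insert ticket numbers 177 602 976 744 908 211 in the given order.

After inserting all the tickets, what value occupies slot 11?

211

177: h=7 -> slot 7
602: h=7, probe 7,8 -> slot 8
976: h=7, probe 7,8,9 -> slot 9
744: h=13 -> slot 13
908: h=7, probe 7,8,9,10 -> slot 10
211: h=7, probe 7,8,9,10,11 -> slot 11
Table: [_, _, _, _, _, _, _, 177, 602, 976, 908, 211, _, 744, _, _, _]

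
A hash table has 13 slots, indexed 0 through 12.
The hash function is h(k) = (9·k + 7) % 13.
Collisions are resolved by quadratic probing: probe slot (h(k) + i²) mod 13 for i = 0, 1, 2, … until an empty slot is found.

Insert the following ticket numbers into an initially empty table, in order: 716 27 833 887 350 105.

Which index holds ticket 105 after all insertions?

12

Insert 716: h=3, slot 3 empty => index 3.
Insert 27: h=3, slot 3 occupied => index 4.
Insert 833: h=3, slots 3,4 occupied => index 7.
Insert 887: h=8, slot 8 empty => index 8.
Insert 350: h=11, slot 11 empty => index 11.
Insert 105: h=3, slots 3,4,7 occupied => index 12.
Table: [—, —, —, 716, 27, —, —, 833, 887, —, —, 350, 105]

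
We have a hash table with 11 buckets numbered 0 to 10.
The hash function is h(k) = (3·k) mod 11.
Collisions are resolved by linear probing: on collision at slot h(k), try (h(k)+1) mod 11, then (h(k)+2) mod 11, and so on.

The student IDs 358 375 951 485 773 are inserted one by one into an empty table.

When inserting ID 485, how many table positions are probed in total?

358 hashes to 7; slot 7 is free → place at 7.
375 hashes to 3; slot 3 is free → place at 3.
951 hashes to 4; slot 4 is free → place at 4.
485 hashes to 3; 3,4 taken → place at 5.
773 hashes to 9; slot 9 is free → place at 9.
Table: [_, _, _, 375, 951, 485, _, 358, _, 773, _]

3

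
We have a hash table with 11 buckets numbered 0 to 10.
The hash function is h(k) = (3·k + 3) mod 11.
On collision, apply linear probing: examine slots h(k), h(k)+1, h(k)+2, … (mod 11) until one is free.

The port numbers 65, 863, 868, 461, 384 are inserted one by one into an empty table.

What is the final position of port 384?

3

65: h=0 => slot 0
863: h=7 => slot 7
868: h=0, probe 0,1 => slot 1
461: h=0, probe 0,1,2 => slot 2
384: h=0, probe 0,1,2,3 => slot 3
Table: [65, 868, 461, 384, ., ., ., 863, ., ., .]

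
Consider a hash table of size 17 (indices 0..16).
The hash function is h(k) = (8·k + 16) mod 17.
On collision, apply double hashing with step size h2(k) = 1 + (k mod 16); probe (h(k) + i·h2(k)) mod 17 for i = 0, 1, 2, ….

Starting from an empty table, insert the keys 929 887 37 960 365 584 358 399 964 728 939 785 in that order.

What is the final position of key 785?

929: h=2 => slot 2
887: h=6 => slot 6
37: h=6, h2=6, probe 6,12 => slot 12
960: h=12, h2=1, probe 12,13 => slot 13
365: h=12, h2=14, probe 12,9 => slot 9
584: h=13, h2=9, probe 13,5 => slot 5
358: h=7 => slot 7
399: h=12, h2=16, probe 12,11 => slot 11
964: h=10 => slot 10
728: h=9, h2=9, probe 9,1 => slot 1
939: h=14 => slot 14
785: h=6, h2=2, probe 6,8 => slot 8
Table: [., 728, 929, ., ., 584, 887, 358, 785, 365, 964, 399, 37, 960, 939, ., .]

8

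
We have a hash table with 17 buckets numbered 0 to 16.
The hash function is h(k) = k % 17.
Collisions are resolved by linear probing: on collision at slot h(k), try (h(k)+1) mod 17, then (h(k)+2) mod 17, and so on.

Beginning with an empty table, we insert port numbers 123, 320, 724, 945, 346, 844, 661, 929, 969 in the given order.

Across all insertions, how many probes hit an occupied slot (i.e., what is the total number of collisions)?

4

123 hashes to 4; slot 4 is free → place at 4.
320 hashes to 14; slot 14 is free → place at 14.
724 hashes to 10; slot 10 is free → place at 10.
945 hashes to 10; 10 taken → place at 11.
346 hashes to 6; slot 6 is free → place at 6.
844 hashes to 11; 11 taken → place at 12.
661 hashes to 15; slot 15 is free → place at 15.
929 hashes to 11; 11,12 taken → place at 13.
969 hashes to 0; slot 0 is free → place at 0.
Table: [969, ., ., ., 123, ., 346, ., ., ., 724, 945, 844, 929, 320, 661, .]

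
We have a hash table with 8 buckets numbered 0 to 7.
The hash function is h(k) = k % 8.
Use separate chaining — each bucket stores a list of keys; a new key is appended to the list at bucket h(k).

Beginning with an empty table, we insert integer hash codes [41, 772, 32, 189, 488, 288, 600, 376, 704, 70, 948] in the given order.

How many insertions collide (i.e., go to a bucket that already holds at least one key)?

6

41 → bucket 1
772 → bucket 4
32 → bucket 0
189 → bucket 5
488 → bucket 0 (collision)
288 → bucket 0 (collision)
600 → bucket 0 (collision)
376 → bucket 0 (collision)
704 → bucket 0 (collision)
70 → bucket 6
948 → bucket 4 (collision)
Final buckets:
0: 32 -> 488 -> 288 -> 600 -> 376 -> 704
1: 41
2: -
3: -
4: 772 -> 948
5: 189
6: 70
7: -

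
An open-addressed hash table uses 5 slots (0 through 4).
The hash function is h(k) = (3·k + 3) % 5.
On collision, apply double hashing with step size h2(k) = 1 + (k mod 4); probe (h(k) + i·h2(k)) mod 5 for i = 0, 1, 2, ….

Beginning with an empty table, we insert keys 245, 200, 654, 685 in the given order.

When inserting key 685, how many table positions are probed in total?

245 hashes to 3; slot 3 is free -> place at 3.
200 hashes to 3, h2=1; 3 taken -> place at 4.
654 hashes to 0; slot 0 is free -> place at 0.
685 hashes to 3, h2=2; 3,0 taken -> place at 2.
Table: [654, _, 685, 245, 200]

3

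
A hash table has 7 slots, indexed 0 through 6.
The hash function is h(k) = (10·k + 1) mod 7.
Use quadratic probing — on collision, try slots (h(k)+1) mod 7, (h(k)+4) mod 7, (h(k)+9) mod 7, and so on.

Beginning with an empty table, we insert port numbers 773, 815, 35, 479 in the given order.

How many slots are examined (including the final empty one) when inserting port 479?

773 hashes to 3; slot 3 is free → place at 3.
815 hashes to 3; 3 taken → place at 4.
35 hashes to 1; slot 1 is free → place at 1.
479 hashes to 3; 3,4 taken → place at 0.
Table: [479, 35, -, 773, 815, -, -]

3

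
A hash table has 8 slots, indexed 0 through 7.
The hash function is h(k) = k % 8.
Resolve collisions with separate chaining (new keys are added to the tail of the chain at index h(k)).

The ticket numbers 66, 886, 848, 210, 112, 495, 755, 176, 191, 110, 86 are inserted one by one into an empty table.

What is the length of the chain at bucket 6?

Insert 66: h=2, bucket 2 empty → new chain.
Insert 886: h=6, bucket 6 empty → new chain.
Insert 848: h=0, bucket 0 empty → new chain.
Insert 210: h=2, bucket 2 nonempty → append to chain.
Insert 112: h=0, bucket 0 nonempty → append to chain.
Insert 495: h=7, bucket 7 empty → new chain.
Insert 755: h=3, bucket 3 empty → new chain.
Insert 176: h=0, bucket 0 nonempty → append to chain.
Insert 191: h=7, bucket 7 nonempty → append to chain.
Insert 110: h=6, bucket 6 nonempty → append to chain.
Insert 86: h=6, bucket 6 nonempty → append to chain.
Final buckets:
0: 848 -> 112 -> 176
1: _
2: 66 -> 210
3: 755
4: _
5: _
6: 886 -> 110 -> 86
7: 495 -> 191

3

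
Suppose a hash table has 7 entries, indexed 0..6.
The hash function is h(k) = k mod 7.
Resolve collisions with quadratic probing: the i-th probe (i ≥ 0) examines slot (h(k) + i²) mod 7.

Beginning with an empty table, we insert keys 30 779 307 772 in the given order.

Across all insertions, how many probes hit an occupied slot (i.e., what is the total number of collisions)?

4

30 hashes to 2; slot 2 is free => place at 2.
779 hashes to 2; 2 taken => place at 3.
307 hashes to 6; slot 6 is free => place at 6.
772 hashes to 2; 2,3,6 taken => place at 4.
Table: [., ., 30, 779, 772, ., 307]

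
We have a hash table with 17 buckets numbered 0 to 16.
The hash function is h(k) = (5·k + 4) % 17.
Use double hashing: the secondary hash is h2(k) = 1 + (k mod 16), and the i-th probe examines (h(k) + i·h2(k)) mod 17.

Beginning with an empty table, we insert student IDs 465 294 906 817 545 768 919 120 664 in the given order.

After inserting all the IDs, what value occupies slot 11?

545

Insert 465: h=0, slot 0 empty → index 0.
Insert 294: h=12, slot 12 empty → index 12.
Insert 906: h=12, h2=11, slot 12 occupied → index 6.
Insert 817: h=9, slot 9 empty → index 9.
Insert 545: h=9, h2=2, slot 9 occupied → index 11.
Insert 768: h=2, slot 2 empty → index 2.
Insert 919: h=9, h2=8, slots 9,0 occupied → index 8.
Insert 120: h=9, h2=9, slot 9 occupied → index 1.
Insert 664: h=9, h2=9, slots 9,1 occupied → index 10.
Table: [465, 120, 768, ∅, ∅, ∅, 906, ∅, 919, 817, 664, 545, 294, ∅, ∅, ∅, ∅]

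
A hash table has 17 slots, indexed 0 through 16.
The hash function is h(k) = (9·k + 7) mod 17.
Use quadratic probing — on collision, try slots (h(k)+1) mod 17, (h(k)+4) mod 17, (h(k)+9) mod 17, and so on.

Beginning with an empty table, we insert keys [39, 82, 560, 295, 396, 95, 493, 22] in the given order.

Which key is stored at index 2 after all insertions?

Insert 39: h=1, slot 1 empty -> index 1.
Insert 82: h=14, slot 14 empty -> index 14.
Insert 560: h=15, slot 15 empty -> index 15.
Insert 295: h=10, slot 10 empty -> index 10.
Insert 396: h=1, slot 1 occupied -> index 2.
Insert 95: h=12, slot 12 empty -> index 12.
Insert 493: h=7, slot 7 empty -> index 7.
Insert 22: h=1, slots 1,2 occupied -> index 5.
Table: [-, 39, 396, -, -, 22, -, 493, -, -, 295, -, 95, -, 82, 560, -]

396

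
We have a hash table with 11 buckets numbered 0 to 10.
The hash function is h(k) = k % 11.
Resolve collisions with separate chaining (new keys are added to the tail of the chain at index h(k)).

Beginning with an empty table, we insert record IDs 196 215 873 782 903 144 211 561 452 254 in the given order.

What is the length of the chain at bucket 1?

5

196 → bucket 9
215 → bucket 6
873 → bucket 4
782 → bucket 1
903 → bucket 1 (collision)
144 → bucket 1 (collision)
211 → bucket 2
561 → bucket 0
452 → bucket 1 (collision)
254 → bucket 1 (collision)
Final buckets:
0: 561
1: 782 -> 903 -> 144 -> 452 -> 254
2: 211
3: —
4: 873
5: —
6: 215
7: —
8: —
9: 196
10: —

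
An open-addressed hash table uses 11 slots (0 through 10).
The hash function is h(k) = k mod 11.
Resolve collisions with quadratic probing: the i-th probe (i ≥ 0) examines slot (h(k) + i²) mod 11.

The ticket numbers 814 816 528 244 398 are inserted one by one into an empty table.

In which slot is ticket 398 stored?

6

814: h=0 → slot 0
816: h=2 → slot 2
528: h=0, probe 0,1 → slot 1
244: h=2, probe 2,3 → slot 3
398: h=2, probe 2,3,6 → slot 6
Table: [814, 528, 816, 244, ., ., 398, ., ., ., .]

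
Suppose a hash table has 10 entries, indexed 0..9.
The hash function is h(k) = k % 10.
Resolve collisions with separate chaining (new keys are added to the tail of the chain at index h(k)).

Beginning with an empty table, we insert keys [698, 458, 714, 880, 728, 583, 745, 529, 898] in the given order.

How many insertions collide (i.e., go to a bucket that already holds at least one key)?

Insert 698: h=8, bucket 8 empty → new chain.
Insert 458: h=8, bucket 8 nonempty → append to chain.
Insert 714: h=4, bucket 4 empty → new chain.
Insert 880: h=0, bucket 0 empty → new chain.
Insert 728: h=8, bucket 8 nonempty → append to chain.
Insert 583: h=3, bucket 3 empty → new chain.
Insert 745: h=5, bucket 5 empty → new chain.
Insert 529: h=9, bucket 9 empty → new chain.
Insert 898: h=8, bucket 8 nonempty → append to chain.
Final buckets:
0: 880
1: -
2: -
3: 583
4: 714
5: 745
6: -
7: -
8: 698 -> 458 -> 728 -> 898
9: 529

3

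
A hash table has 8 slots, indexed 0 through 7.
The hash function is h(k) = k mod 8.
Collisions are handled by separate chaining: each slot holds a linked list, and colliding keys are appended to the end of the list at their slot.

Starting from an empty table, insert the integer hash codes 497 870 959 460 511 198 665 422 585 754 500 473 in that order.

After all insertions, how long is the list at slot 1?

4

497 → bucket 1
870 → bucket 6
959 → bucket 7
460 → bucket 4
511 → bucket 7 (collision)
198 → bucket 6 (collision)
665 → bucket 1 (collision)
422 → bucket 6 (collision)
585 → bucket 1 (collision)
754 → bucket 2
500 → bucket 4 (collision)
473 → bucket 1 (collision)
Final buckets:
0: ∅
1: 497 -> 665 -> 585 -> 473
2: 754
3: ∅
4: 460 -> 500
5: ∅
6: 870 -> 198 -> 422
7: 959 -> 511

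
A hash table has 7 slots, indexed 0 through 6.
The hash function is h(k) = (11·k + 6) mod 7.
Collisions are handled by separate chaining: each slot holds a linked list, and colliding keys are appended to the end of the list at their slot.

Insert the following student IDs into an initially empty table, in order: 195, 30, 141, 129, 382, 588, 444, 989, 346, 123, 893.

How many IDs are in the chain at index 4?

195 → bucket 2
30 → bucket 0
141 → bucket 3
129 → bucket 4
382 → bucket 1
588 → bucket 6
444 → bucket 4 (collision)
989 → bucket 0 (collision)
346 → bucket 4 (collision)
123 → bucket 1 (collision)
893 → bucket 1 (collision)
Final buckets:
0: 30 -> 989
1: 382 -> 123 -> 893
2: 195
3: 141
4: 129 -> 444 -> 346
5: .
6: 588

3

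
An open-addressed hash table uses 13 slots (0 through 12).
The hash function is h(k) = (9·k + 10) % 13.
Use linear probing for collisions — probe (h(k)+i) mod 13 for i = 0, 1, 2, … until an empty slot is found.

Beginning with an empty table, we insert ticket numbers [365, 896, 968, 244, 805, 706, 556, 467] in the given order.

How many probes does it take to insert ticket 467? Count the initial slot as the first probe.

Insert 365: h=6, slot 6 empty → index 6.
Insert 896: h=1, slot 1 empty → index 1.
Insert 968: h=12, slot 12 empty → index 12.
Insert 244: h=9, slot 9 empty → index 9.
Insert 805: h=1, slot 1 occupied → index 2.
Insert 706: h=7, slot 7 empty → index 7.
Insert 556: h=9, slot 9 occupied → index 10.
Insert 467: h=1, slots 1,2 occupied → index 3.
Table: [—, 896, 805, 467, —, —, 365, 706, —, 244, 556, —, 968]

3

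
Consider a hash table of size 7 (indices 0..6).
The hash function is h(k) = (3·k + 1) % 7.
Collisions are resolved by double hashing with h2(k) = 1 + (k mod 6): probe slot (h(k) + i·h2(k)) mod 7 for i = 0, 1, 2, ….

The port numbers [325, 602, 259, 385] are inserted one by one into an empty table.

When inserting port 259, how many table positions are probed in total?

325 hashes to 3; slot 3 is free -> place at 3.
602 hashes to 1; slot 1 is free -> place at 1.
259 hashes to 1, h2=2; 1,3 taken -> place at 5.
385 hashes to 1, h2=2; 1,3,5 taken -> place at 0.
Table: [385, 602, -, 325, -, 259, -]

3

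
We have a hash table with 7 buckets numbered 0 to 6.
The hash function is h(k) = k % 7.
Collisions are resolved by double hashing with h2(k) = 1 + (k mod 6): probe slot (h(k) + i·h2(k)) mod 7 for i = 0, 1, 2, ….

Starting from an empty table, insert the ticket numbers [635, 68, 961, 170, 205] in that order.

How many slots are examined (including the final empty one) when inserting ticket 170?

Insert 635: h=5, slot 5 empty → index 5.
Insert 68: h=5, h2=3, slot 5 occupied → index 1.
Insert 961: h=2, slot 2 empty → index 2.
Insert 170: h=2, h2=3, slots 2,5,1 occupied → index 4.
Insert 205: h=2, h2=2, slots 2,4 occupied → index 6.
Table: [., 68, 961, ., 170, 635, 205]

4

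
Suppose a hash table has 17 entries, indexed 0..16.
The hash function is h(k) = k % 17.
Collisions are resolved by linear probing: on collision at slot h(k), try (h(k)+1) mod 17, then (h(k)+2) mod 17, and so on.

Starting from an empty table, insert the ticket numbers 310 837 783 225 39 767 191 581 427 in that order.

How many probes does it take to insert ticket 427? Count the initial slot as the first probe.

8

310 hashes to 4; slot 4 is free → place at 4.
837 hashes to 4; 4 taken → place at 5.
783 hashes to 1; slot 1 is free → place at 1.
225 hashes to 4; 4,5 taken → place at 6.
39 hashes to 5; 5,6 taken → place at 7.
767 hashes to 2; slot 2 is free → place at 2.
191 hashes to 4; 4,5,6,7 taken → place at 8.
581 hashes to 3; slot 3 is free → place at 3.
427 hashes to 2; 2,3,4,5,6,7,8 taken → place at 9.
Table: [., 783, 767, 581, 310, 837, 225, 39, 191, 427, ., ., ., ., ., ., .]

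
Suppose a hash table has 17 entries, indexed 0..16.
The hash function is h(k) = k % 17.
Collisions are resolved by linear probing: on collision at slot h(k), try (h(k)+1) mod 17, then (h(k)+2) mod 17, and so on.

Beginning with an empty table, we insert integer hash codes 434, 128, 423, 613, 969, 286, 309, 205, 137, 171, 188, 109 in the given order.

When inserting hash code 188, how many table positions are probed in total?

434 hashes to 9; slot 9 is free → place at 9.
128 hashes to 9; 9 taken → place at 10.
423 hashes to 15; slot 15 is free → place at 15.
613 hashes to 1; slot 1 is free → place at 1.
969 hashes to 0; slot 0 is free → place at 0.
286 hashes to 14; slot 14 is free → place at 14.
309 hashes to 3; slot 3 is free → place at 3.
205 hashes to 1; 1 taken → place at 2.
137 hashes to 1; 1,2,3 taken → place at 4.
171 hashes to 1; 1,2,3,4 taken → place at 5.
188 hashes to 1; 1,2,3,4,5 taken → place at 6.
109 hashes to 7; slot 7 is free → place at 7.
Table: [969, 613, 205, 309, 137, 171, 188, 109, ∅, 434, 128, ∅, ∅, ∅, 286, 423, ∅]

6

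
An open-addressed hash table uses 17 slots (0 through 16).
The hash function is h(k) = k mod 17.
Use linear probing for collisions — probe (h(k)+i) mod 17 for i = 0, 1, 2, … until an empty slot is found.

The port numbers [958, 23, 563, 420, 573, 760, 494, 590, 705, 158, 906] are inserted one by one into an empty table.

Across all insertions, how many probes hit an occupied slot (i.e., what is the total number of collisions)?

958 hashes to 6; slot 6 is free → place at 6.
23 hashes to 6; 6 taken → place at 7.
563 hashes to 2; slot 2 is free → place at 2.
420 hashes to 12; slot 12 is free → place at 12.
573 hashes to 12; 12 taken → place at 13.
760 hashes to 12; 12,13 taken → place at 14.
494 hashes to 1; slot 1 is free → place at 1.
590 hashes to 12; 12,13,14 taken → place at 15.
705 hashes to 8; slot 8 is free → place at 8.
158 hashes to 5; slot 5 is free → place at 5.
906 hashes to 5; 5,6,7,8 taken → place at 9.
Table: [-, 494, 563, -, -, 158, 958, 23, 705, 906, -, -, 420, 573, 760, 590, -]

11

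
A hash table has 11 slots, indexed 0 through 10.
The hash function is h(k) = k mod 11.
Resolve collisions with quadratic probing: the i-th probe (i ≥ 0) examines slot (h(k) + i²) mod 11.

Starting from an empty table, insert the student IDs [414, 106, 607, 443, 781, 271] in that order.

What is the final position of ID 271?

Insert 414: h=7, slot 7 empty → index 7.
Insert 106: h=7, slot 7 occupied → index 8.
Insert 607: h=2, slot 2 empty → index 2.
Insert 443: h=3, slot 3 empty → index 3.
Insert 781: h=0, slot 0 empty → index 0.
Insert 271: h=7, slots 7,8,0 occupied → index 5.
Table: [781, -, 607, 443, -, 271, -, 414, 106, -, -]

5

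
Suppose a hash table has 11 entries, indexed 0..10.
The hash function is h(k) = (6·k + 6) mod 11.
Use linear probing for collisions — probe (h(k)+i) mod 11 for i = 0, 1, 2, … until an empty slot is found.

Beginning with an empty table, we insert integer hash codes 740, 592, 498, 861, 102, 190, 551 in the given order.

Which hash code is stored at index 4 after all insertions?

740 hashes to 2; slot 2 is free -> place at 2.
592 hashes to 5; slot 5 is free -> place at 5.
498 hashes to 2; 2 taken -> place at 3.
861 hashes to 2; 2,3 taken -> place at 4.
102 hashes to 2; 2,3,4,5 taken -> place at 6.
190 hashes to 2; 2,3,4,5,6 taken -> place at 7.
551 hashes to 1; slot 1 is free -> place at 1.
Table: [∅, 551, 740, 498, 861, 592, 102, 190, ∅, ∅, ∅]

861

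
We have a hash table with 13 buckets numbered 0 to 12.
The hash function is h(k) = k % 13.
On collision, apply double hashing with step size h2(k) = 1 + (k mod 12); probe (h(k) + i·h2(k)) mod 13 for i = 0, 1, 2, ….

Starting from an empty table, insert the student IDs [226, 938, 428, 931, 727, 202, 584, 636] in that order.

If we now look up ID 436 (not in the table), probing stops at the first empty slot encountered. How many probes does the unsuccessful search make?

226: h=5 => slot 5
938: h=2 => slot 2
428: h=12 => slot 12
931: h=8 => slot 8
727: h=12, h2=8, probe 12,7 => slot 7
202: h=7, h2=11, probe 7,5,3 => slot 3
584: h=12, h2=9, probe 12,8,4 => slot 4
636: h=12, h2=1, probe 12,0 => slot 0
Table: [636, ∅, 938, 202, 584, 226, ∅, 727, 931, ∅, ∅, ∅, 428]
Lookup 436: h=7, h2=5, probe 7,12,4,9 → slot 9 empty, not found.

4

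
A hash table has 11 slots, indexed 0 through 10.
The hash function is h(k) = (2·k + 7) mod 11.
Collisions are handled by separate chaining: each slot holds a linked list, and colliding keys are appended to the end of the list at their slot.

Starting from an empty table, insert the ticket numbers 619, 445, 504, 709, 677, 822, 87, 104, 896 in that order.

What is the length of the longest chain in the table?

Insert 619: h=2, bucket 2 empty → new chain.
Insert 445: h=6, bucket 6 empty → new chain.
Insert 504: h=3, bucket 3 empty → new chain.
Insert 709: h=6, bucket 6 nonempty → append to chain.
Insert 677: h=8, bucket 8 empty → new chain.
Insert 822: h=1, bucket 1 empty → new chain.
Insert 87: h=5, bucket 5 empty → new chain.
Insert 104: h=6, bucket 6 nonempty → append to chain.
Insert 896: h=6, bucket 6 nonempty → append to chain.
Final buckets:
0: .
1: 822
2: 619
3: 504
4: .
5: 87
6: 445 -> 709 -> 104 -> 896
7: .
8: 677
9: .
10: .

4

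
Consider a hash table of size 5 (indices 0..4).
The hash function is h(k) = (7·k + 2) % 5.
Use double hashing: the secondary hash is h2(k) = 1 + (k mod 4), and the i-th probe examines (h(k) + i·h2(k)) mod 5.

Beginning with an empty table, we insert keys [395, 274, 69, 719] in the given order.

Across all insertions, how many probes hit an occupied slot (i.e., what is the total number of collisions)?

4

Insert 395: h=2, slot 2 empty → index 2.
Insert 274: h=0, slot 0 empty → index 0.
Insert 69: h=0, h2=2, slots 0,2 occupied → index 4.
Insert 719: h=0, h2=4, slots 0,4 occupied → index 3.
Table: [274, —, 395, 719, 69]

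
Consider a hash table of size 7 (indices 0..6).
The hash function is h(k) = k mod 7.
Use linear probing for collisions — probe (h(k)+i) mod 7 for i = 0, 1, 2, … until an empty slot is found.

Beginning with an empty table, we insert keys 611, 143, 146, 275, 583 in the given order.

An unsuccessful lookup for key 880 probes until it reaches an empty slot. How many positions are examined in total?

3

611: h=2 => slot 2
143: h=3 => slot 3
146: h=6 => slot 6
275: h=2, probe 2,3,4 => slot 4
583: h=2, probe 2,3,4,5 => slot 5
Table: [_, _, 611, 143, 275, 583, 146]
Lookup 880: h=5, probe 5,6,0 → slot 0 empty, not found.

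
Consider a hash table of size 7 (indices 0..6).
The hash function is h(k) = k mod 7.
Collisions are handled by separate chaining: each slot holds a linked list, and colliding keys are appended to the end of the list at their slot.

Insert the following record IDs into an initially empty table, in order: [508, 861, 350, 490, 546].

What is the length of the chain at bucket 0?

508 -> bucket 4
861 -> bucket 0
350 -> bucket 0 (collision)
490 -> bucket 0 (collision)
546 -> bucket 0 (collision)
Final buckets:
0: 861 -> 350 -> 490 -> 546
1: _
2: _
3: _
4: 508
5: _
6: _

4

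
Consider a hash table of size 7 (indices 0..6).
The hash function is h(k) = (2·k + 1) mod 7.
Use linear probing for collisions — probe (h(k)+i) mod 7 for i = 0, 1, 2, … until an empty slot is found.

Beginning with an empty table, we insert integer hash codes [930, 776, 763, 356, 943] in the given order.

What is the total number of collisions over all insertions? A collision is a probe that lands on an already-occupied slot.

930 hashes to 6; slot 6 is free → place at 6.
776 hashes to 6; 6 taken → place at 0.
763 hashes to 1; slot 1 is free → place at 1.
356 hashes to 6; 6,0,1 taken → place at 2.
943 hashes to 4; slot 4 is free → place at 4.
Table: [776, 763, 356, ., 943, ., 930]

4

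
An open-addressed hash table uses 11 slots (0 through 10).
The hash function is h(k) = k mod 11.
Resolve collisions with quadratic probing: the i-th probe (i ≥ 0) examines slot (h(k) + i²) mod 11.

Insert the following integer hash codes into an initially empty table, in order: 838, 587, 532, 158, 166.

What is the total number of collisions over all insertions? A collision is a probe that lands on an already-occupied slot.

3

838: h=2 → slot 2
587: h=4 → slot 4
532: h=4, probe 4,5 → slot 5
158: h=4, probe 4,5,8 → slot 8
166: h=1 → slot 1
Table: [∅, 166, 838, ∅, 587, 532, ∅, ∅, 158, ∅, ∅]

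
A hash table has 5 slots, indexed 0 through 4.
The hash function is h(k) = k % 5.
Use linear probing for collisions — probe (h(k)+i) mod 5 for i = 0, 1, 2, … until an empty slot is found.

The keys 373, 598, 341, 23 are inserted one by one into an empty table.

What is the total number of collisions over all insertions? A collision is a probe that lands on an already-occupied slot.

373: h=3 → slot 3
598: h=3, probe 3,4 → slot 4
341: h=1 → slot 1
23: h=3, probe 3,4,0 → slot 0
Table: [23, 341, —, 373, 598]

3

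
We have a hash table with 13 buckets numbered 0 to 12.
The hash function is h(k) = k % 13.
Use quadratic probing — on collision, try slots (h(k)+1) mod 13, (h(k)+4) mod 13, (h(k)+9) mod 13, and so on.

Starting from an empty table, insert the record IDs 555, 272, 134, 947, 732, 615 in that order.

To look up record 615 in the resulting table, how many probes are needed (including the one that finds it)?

Insert 555: h=9, slot 9 empty -> index 9.
Insert 272: h=12, slot 12 empty -> index 12.
Insert 134: h=4, slot 4 empty -> index 4.
Insert 947: h=11, slot 11 empty -> index 11.
Insert 732: h=4, slot 4 occupied -> index 5.
Insert 615: h=4, slots 4,5 occupied -> index 8.
Table: [—, —, —, —, 134, 732, —, —, 615, 555, —, 947, 272]
Lookup 615: h=4, probe 4,5,8 → found at 8.

3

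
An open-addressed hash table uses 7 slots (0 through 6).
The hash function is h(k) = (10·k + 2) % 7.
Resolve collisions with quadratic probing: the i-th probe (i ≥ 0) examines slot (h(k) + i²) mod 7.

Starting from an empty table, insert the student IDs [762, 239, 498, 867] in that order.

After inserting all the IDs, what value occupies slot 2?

498

Insert 762: h=6, slot 6 empty → index 6.
Insert 239: h=5, slot 5 empty → index 5.
Insert 498: h=5, slots 5,6 occupied → index 2.
Insert 867: h=6, slot 6 occupied → index 0.
Table: [867, -, 498, -, -, 239, 762]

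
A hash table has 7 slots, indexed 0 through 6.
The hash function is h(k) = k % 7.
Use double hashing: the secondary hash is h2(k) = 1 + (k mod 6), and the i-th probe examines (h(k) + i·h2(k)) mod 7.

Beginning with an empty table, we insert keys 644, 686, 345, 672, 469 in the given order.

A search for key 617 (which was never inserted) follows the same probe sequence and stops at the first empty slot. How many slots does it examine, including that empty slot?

3

644 hashes to 0; slot 0 is free -> place at 0.
686 hashes to 0, h2=3; 0 taken -> place at 3.
345 hashes to 2; slot 2 is free -> place at 2.
672 hashes to 0, h2=1; 0 taken -> place at 1.
469 hashes to 0, h2=2; 0,2 taken -> place at 4.
Table: [644, 672, 345, 686, 469, —, —]
Lookup 617: h=1, h2=6, probe 1,0,6 → slot 6 empty, not found.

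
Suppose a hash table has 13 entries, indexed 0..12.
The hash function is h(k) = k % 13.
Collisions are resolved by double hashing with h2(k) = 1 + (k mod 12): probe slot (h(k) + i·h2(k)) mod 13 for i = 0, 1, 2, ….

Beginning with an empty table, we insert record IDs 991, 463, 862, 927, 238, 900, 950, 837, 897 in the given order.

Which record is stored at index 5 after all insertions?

Insert 991: h=3, slot 3 empty => index 3.
Insert 463: h=8, slot 8 empty => index 8.
Insert 862: h=4, slot 4 empty => index 4.
Insert 927: h=4, h2=4, slots 4,8 occupied => index 12.
Insert 238: h=4, h2=11, slot 4 occupied => index 2.
Insert 900: h=3, h2=1, slots 3,4 occupied => index 5.
Insert 950: h=1, slot 1 empty => index 1.
Insert 837: h=5, h2=10, slots 5,2,12 occupied => index 9.
Insert 897: h=0, slot 0 empty => index 0.
Table: [897, 950, 238, 991, 862, 900, ∅, ∅, 463, 837, ∅, ∅, 927]

900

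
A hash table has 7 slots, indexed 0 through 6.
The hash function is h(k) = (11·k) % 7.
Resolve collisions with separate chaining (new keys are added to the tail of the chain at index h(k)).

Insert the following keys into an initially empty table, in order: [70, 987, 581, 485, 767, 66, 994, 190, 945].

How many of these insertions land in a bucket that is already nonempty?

Insert 70: h=0, bucket 0 empty → new chain.
Insert 987: h=0, bucket 0 nonempty → append to chain.
Insert 581: h=0, bucket 0 nonempty → append to chain.
Insert 485: h=1, bucket 1 empty → new chain.
Insert 767: h=2, bucket 2 empty → new chain.
Insert 66: h=5, bucket 5 empty → new chain.
Insert 994: h=0, bucket 0 nonempty → append to chain.
Insert 190: h=4, bucket 4 empty → new chain.
Insert 945: h=0, bucket 0 nonempty → append to chain.
Final buckets:
0: 70 -> 987 -> 581 -> 994 -> 945
1: 485
2: 767
3: -
4: 190
5: 66
6: -

4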